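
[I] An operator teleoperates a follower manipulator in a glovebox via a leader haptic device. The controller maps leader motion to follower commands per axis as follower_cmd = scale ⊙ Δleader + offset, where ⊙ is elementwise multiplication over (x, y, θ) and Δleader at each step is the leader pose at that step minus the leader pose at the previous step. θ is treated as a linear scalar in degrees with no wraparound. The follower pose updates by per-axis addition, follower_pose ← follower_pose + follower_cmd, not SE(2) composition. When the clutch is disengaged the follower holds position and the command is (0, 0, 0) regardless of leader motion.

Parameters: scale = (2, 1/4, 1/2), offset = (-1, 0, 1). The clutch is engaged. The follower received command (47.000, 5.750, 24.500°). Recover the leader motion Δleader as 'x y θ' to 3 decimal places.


24.000 23.000 47.000

axis x: (47.000 − -1) / (2) = 24.000
axis y: (5.750 − 0) / (1/4) = 23.000
axis θ: (24.500 − 1) / (1/2) = 47.000


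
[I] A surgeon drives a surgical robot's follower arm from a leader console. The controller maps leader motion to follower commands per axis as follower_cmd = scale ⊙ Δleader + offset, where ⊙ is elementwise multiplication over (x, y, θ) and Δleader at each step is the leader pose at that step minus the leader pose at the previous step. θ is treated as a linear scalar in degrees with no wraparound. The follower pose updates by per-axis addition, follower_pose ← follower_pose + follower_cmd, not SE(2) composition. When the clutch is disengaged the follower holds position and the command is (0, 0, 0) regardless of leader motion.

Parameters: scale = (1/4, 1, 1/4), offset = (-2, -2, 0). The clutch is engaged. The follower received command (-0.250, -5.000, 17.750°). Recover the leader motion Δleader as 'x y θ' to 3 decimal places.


7.000 -3.000 71.000

axis x: (-0.250 − -2) / (1/4) = 7.000
axis y: (-5.000 − -2) / (1) = -3.000
axis θ: (17.750 − 0) / (1/4) = 71.000


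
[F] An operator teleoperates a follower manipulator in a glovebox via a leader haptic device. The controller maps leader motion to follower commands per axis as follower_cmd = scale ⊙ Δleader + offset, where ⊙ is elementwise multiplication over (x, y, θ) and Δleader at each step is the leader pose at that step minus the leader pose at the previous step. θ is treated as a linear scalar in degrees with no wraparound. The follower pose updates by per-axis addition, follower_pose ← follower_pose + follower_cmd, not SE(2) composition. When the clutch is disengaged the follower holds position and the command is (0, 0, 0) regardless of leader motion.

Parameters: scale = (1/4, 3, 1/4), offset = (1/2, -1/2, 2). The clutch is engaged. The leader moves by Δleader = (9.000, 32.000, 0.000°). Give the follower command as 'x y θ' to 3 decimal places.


axis x: 1/4·9.000 + 1/2 = 2.750
axis y: 3·32.000 + -1/2 = 95.500
axis θ: 1/4·0.000 + 2 = 2.000

2.750 95.500 2.000


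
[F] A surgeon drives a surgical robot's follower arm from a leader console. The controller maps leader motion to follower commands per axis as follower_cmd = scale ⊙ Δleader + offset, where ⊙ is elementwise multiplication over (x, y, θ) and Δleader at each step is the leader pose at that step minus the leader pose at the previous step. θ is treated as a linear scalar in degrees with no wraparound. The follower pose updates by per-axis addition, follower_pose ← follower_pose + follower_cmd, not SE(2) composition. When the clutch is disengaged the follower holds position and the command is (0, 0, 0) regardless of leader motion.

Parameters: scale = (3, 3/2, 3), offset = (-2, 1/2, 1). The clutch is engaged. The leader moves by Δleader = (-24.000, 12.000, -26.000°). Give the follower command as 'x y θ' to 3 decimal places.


-74.000 18.500 -77.000

axis x: 3·-24.000 + -2 = -74.000
axis y: 3/2·12.000 + 1/2 = 18.500
axis θ: 3·-26.000 + 1 = -77.000


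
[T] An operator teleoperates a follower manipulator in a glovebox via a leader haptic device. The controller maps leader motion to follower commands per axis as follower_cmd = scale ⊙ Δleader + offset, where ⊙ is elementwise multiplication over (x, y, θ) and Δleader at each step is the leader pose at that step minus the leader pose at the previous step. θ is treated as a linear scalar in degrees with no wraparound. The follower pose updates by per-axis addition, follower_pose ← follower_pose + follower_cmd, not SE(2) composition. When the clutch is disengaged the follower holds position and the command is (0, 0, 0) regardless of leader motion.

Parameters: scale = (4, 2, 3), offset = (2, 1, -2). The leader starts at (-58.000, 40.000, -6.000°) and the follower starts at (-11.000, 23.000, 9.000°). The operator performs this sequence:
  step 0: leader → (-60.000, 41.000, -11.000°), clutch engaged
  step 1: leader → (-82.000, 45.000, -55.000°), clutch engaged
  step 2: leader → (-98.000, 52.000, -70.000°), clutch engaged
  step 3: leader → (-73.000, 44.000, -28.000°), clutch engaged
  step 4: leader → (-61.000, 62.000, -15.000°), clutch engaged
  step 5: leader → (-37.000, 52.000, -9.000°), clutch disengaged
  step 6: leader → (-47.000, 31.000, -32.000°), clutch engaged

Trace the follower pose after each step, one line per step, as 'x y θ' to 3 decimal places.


-17.000 26.000 -8.000
-103.000 35.000 -142.000
-165.000 50.000 -189.000
-63.000 35.000 -65.000
-13.000 72.000 -28.000
-13.000 72.000 -28.000
-51.000 31.000 -99.000

step 0: Δleader=(-2.000, 1.000, -5.000°), engaged; cmd=(-6.000, 3.000, -17.000°) → follower=(-17.000, 26.000, -8.000°)
step 1: Δleader=(-22.000, 4.000, -44.000°), engaged; cmd=(-86.000, 9.000, -134.000°) → follower=(-103.000, 35.000, -142.000°)
step 2: Δleader=(-16.000, 7.000, -15.000°), engaged; cmd=(-62.000, 15.000, -47.000°) → follower=(-165.000, 50.000, -189.000°)
step 3: Δleader=(25.000, -8.000, 42.000°), engaged; cmd=(102.000, -15.000, 124.000°) → follower=(-63.000, 35.000, -65.000°)
step 4: Δleader=(12.000, 18.000, 13.000°), engaged; cmd=(50.000, 37.000, 37.000°) → follower=(-13.000, 72.000, -28.000°)
step 5: Δleader=(24.000, -10.000, 6.000°), disengaged; cmd=(0,0,0) → follower holds at (-13.000, 72.000, -28.000°)
step 6: Δleader=(-10.000, -21.000, -23.000°), engaged; cmd=(-38.000, -41.000, -71.000°) → follower=(-51.000, 31.000, -99.000°)


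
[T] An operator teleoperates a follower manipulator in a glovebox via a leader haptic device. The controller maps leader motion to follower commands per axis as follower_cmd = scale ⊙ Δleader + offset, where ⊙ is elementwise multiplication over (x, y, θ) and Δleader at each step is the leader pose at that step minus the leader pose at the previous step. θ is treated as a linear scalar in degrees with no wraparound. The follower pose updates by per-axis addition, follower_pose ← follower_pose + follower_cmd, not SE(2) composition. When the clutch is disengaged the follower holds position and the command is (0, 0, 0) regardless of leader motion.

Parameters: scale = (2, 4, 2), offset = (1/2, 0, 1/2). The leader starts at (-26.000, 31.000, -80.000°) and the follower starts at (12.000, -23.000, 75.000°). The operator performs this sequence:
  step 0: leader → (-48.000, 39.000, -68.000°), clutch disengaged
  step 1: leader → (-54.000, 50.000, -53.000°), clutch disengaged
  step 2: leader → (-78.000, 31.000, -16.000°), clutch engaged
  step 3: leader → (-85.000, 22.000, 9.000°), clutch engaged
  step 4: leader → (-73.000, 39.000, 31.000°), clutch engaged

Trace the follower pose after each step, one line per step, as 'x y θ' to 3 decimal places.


step 0: Δleader=(-22.000, 8.000, 12.000°), disengaged; cmd=(0,0,0) → follower holds at (12.000, -23.000, 75.000°)
step 1: Δleader=(-6.000, 11.000, 15.000°), disengaged; cmd=(0,0,0) → follower holds at (12.000, -23.000, 75.000°)
step 2: Δleader=(-24.000, -19.000, 37.000°), engaged; cmd=(-47.500, -76.000, 74.500°) → follower=(-35.500, -99.000, 149.500°)
step 3: Δleader=(-7.000, -9.000, 25.000°), engaged; cmd=(-13.500, -36.000, 50.500°) → follower=(-49.000, -135.000, 200.000°)
step 4: Δleader=(12.000, 17.000, 22.000°), engaged; cmd=(24.500, 68.000, 44.500°) → follower=(-24.500, -67.000, 244.500°)

12.000 -23.000 75.000
12.000 -23.000 75.000
-35.500 -99.000 149.500
-49.000 -135.000 200.000
-24.500 -67.000 244.500


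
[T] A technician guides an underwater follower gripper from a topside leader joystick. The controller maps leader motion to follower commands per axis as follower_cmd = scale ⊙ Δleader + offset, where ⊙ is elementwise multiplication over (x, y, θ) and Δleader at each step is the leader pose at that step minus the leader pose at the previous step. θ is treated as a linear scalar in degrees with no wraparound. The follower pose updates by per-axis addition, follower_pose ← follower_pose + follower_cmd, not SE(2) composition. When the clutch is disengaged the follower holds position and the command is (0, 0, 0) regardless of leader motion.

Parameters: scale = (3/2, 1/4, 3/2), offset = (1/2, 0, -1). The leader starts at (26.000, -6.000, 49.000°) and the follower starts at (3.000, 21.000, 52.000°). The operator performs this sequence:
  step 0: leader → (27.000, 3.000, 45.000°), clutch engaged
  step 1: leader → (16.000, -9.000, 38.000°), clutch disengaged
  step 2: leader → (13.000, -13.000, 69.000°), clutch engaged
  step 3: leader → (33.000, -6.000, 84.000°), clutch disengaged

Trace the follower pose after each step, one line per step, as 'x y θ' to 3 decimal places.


5.000 23.250 45.000
5.000 23.250 45.000
1.000 22.250 90.500
1.000 22.250 90.500

step 0: Δleader=(1.000, 9.000, -4.000°), engaged; cmd=(2.000, 2.250, -7.000°) → follower=(5.000, 23.250, 45.000°)
step 1: Δleader=(-11.000, -12.000, -7.000°), disengaged; cmd=(0,0,0) → follower holds at (5.000, 23.250, 45.000°)
step 2: Δleader=(-3.000, -4.000, 31.000°), engaged; cmd=(-4.000, -1.000, 45.500°) → follower=(1.000, 22.250, 90.500°)
step 3: Δleader=(20.000, 7.000, 15.000°), disengaged; cmd=(0,0,0) → follower holds at (1.000, 22.250, 90.500°)


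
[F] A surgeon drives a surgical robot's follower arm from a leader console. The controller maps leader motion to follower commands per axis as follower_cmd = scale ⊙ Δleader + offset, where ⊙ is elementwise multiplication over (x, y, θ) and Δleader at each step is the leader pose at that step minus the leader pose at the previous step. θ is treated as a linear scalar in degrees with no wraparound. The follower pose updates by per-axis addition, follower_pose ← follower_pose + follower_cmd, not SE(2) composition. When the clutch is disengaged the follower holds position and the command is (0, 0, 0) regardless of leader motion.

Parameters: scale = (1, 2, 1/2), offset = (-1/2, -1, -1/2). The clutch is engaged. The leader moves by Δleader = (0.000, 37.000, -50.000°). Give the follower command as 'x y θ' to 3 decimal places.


axis x: 1·0.000 + -1/2 = -0.500
axis y: 2·37.000 + -1 = 73.000
axis θ: 1/2·-50.000 + -1/2 = -25.500

-0.500 73.000 -25.500


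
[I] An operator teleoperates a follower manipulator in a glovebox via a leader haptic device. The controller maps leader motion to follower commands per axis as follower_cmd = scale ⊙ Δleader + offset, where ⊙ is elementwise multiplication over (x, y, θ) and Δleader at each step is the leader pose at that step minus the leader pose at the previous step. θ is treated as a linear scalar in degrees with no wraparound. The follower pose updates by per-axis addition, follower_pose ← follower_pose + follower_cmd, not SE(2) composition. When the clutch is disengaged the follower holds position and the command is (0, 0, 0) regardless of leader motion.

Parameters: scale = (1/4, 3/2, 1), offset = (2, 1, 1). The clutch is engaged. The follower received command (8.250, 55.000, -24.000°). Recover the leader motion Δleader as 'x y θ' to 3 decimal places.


25.000 36.000 -25.000

axis x: (8.250 − 2) / (1/4) = 25.000
axis y: (55.000 − 1) / (3/2) = 36.000
axis θ: (-24.000 − 1) / (1) = -25.000


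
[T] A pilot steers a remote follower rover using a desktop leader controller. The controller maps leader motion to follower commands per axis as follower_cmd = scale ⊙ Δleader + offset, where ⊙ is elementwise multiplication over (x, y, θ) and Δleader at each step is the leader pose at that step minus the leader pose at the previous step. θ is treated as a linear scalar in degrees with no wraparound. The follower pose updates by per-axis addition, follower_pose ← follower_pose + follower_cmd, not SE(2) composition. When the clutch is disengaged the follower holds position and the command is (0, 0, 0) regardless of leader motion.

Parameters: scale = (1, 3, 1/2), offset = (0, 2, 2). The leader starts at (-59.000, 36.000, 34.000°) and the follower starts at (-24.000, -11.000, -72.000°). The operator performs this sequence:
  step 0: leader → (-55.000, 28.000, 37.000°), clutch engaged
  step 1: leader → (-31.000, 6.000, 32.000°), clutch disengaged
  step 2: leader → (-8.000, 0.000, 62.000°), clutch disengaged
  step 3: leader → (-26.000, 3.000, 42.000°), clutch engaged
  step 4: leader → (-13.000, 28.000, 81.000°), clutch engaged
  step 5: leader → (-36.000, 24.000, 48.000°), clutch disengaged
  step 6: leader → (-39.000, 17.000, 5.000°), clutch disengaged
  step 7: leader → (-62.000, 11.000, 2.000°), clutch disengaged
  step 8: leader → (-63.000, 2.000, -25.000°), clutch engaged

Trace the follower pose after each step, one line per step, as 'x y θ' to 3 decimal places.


step 0: Δleader=(4.000, -8.000, 3.000°), engaged; cmd=(4.000, -22.000, 3.500°) → follower=(-20.000, -33.000, -68.500°)
step 1: Δleader=(24.000, -22.000, -5.000°), disengaged; cmd=(0,0,0) → follower holds at (-20.000, -33.000, -68.500°)
step 2: Δleader=(23.000, -6.000, 30.000°), disengaged; cmd=(0,0,0) → follower holds at (-20.000, -33.000, -68.500°)
step 3: Δleader=(-18.000, 3.000, -20.000°), engaged; cmd=(-18.000, 11.000, -8.000°) → follower=(-38.000, -22.000, -76.500°)
step 4: Δleader=(13.000, 25.000, 39.000°), engaged; cmd=(13.000, 77.000, 21.500°) → follower=(-25.000, 55.000, -55.000°)
step 5: Δleader=(-23.000, -4.000, -33.000°), disengaged; cmd=(0,0,0) → follower holds at (-25.000, 55.000, -55.000°)
step 6: Δleader=(-3.000, -7.000, -43.000°), disengaged; cmd=(0,0,0) → follower holds at (-25.000, 55.000, -55.000°)
step 7: Δleader=(-23.000, -6.000, -3.000°), disengaged; cmd=(0,0,0) → follower holds at (-25.000, 55.000, -55.000°)
step 8: Δleader=(-1.000, -9.000, -27.000°), engaged; cmd=(-1.000, -25.000, -11.500°) → follower=(-26.000, 30.000, -66.500°)

-20.000 -33.000 -68.500
-20.000 -33.000 -68.500
-20.000 -33.000 -68.500
-38.000 -22.000 -76.500
-25.000 55.000 -55.000
-25.000 55.000 -55.000
-25.000 55.000 -55.000
-25.000 55.000 -55.000
-26.000 30.000 -66.500


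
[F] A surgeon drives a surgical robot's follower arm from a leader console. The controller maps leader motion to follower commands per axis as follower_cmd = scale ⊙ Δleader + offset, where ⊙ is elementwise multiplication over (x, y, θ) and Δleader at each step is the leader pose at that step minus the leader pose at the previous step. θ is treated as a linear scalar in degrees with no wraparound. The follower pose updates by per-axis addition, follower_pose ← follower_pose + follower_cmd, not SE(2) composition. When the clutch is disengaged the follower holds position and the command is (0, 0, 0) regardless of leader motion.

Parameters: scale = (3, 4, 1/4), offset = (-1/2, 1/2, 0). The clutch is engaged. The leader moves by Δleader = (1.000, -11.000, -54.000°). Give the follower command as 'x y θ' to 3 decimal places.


axis x: 3·1.000 + -1/2 = 2.500
axis y: 4·-11.000 + 1/2 = -43.500
axis θ: 1/4·-54.000 + 0 = -13.500

2.500 -43.500 -13.500


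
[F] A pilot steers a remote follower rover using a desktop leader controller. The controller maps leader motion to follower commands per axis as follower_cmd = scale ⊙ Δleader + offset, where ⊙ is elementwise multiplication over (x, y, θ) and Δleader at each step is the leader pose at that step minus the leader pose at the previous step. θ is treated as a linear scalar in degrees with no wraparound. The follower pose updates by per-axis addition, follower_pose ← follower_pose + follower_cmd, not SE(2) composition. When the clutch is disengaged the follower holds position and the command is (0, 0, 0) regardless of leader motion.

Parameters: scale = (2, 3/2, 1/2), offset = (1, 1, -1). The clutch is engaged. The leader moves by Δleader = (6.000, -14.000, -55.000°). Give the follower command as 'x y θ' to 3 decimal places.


axis x: 2·6.000 + 1 = 13.000
axis y: 3/2·-14.000 + 1 = -20.000
axis θ: 1/2·-55.000 + -1 = -28.500

13.000 -20.000 -28.500


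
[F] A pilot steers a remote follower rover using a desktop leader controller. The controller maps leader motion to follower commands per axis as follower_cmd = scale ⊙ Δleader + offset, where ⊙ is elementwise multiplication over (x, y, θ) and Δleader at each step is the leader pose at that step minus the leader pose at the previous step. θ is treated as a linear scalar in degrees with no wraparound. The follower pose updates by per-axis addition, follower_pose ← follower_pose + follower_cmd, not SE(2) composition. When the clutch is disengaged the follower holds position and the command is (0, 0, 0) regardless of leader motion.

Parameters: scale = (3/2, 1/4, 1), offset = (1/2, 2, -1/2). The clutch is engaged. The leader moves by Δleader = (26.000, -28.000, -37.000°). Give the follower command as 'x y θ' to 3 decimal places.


39.500 -5.000 -37.500

axis x: 3/2·26.000 + 1/2 = 39.500
axis y: 1/4·-28.000 + 2 = -5.000
axis θ: 1·-37.000 + -1/2 = -37.500


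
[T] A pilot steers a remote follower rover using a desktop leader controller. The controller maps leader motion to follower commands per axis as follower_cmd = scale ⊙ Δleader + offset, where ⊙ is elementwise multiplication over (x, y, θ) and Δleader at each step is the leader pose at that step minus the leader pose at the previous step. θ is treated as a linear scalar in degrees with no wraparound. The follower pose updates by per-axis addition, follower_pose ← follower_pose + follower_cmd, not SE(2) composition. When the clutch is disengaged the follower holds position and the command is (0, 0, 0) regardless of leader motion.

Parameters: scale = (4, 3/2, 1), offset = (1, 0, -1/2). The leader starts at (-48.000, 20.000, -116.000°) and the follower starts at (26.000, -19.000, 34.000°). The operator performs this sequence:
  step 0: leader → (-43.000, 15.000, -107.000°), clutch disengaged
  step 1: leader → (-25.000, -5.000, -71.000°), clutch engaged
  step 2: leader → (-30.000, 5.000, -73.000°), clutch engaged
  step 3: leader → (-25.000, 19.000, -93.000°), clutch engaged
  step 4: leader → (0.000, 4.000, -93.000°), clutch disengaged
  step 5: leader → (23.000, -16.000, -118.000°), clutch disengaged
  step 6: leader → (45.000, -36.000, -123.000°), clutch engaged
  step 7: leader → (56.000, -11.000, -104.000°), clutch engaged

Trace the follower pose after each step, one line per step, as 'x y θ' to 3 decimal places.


step 0: Δleader=(5.000, -5.000, 9.000°), disengaged; cmd=(0,0,0) → follower holds at (26.000, -19.000, 34.000°)
step 1: Δleader=(18.000, -20.000, 36.000°), engaged; cmd=(73.000, -30.000, 35.500°) → follower=(99.000, -49.000, 69.500°)
step 2: Δleader=(-5.000, 10.000, -2.000°), engaged; cmd=(-19.000, 15.000, -2.500°) → follower=(80.000, -34.000, 67.000°)
step 3: Δleader=(5.000, 14.000, -20.000°), engaged; cmd=(21.000, 21.000, -20.500°) → follower=(101.000, -13.000, 46.500°)
step 4: Δleader=(25.000, -15.000, 0.000°), disengaged; cmd=(0,0,0) → follower holds at (101.000, -13.000, 46.500°)
step 5: Δleader=(23.000, -20.000, -25.000°), disengaged; cmd=(0,0,0) → follower holds at (101.000, -13.000, 46.500°)
step 6: Δleader=(22.000, -20.000, -5.000°), engaged; cmd=(89.000, -30.000, -5.500°) → follower=(190.000, -43.000, 41.000°)
step 7: Δleader=(11.000, 25.000, 19.000°), engaged; cmd=(45.000, 37.500, 18.500°) → follower=(235.000, -5.500, 59.500°)

26.000 -19.000 34.000
99.000 -49.000 69.500
80.000 -34.000 67.000
101.000 -13.000 46.500
101.000 -13.000 46.500
101.000 -13.000 46.500
190.000 -43.000 41.000
235.000 -5.500 59.500


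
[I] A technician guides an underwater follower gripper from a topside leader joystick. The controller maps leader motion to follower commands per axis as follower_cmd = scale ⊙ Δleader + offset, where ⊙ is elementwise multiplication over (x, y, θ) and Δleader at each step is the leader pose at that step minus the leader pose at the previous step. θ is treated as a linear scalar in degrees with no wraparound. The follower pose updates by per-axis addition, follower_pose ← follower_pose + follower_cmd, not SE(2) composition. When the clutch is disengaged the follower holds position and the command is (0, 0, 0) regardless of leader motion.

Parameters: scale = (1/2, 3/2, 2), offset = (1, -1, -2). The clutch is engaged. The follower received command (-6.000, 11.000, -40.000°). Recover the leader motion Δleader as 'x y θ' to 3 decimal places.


-14.000 8.000 -19.000

axis x: (-6.000 − 1) / (1/2) = -14.000
axis y: (11.000 − -1) / (3/2) = 8.000
axis θ: (-40.000 − -2) / (2) = -19.000


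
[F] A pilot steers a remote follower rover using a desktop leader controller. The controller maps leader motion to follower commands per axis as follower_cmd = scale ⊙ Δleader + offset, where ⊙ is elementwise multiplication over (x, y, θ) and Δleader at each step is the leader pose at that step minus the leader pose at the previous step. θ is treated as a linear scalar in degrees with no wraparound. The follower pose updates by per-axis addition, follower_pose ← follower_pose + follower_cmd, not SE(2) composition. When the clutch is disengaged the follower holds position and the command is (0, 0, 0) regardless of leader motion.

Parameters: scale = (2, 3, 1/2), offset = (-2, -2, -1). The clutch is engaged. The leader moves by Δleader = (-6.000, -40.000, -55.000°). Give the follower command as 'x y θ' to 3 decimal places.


-14.000 -122.000 -28.500

axis x: 2·-6.000 + -2 = -14.000
axis y: 3·-40.000 + -2 = -122.000
axis θ: 1/2·-55.000 + -1 = -28.500


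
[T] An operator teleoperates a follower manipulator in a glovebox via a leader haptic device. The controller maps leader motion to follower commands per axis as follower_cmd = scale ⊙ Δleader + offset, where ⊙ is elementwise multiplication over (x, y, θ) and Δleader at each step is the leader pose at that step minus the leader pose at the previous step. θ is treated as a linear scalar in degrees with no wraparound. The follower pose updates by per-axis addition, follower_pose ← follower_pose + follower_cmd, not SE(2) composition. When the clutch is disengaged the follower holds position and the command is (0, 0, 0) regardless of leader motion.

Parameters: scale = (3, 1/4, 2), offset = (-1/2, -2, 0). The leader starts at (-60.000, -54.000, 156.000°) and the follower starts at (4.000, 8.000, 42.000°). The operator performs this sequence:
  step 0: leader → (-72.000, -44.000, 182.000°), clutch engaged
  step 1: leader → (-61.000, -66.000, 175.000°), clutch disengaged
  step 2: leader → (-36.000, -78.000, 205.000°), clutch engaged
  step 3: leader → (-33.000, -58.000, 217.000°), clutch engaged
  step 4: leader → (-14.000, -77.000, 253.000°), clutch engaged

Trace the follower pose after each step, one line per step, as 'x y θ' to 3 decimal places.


-32.500 8.500 94.000
-32.500 8.500 94.000
42.000 3.500 154.000
50.500 6.500 178.000
107.000 -0.250 250.000

step 0: Δleader=(-12.000, 10.000, 26.000°), engaged; cmd=(-36.500, 0.500, 52.000°) → follower=(-32.500, 8.500, 94.000°)
step 1: Δleader=(11.000, -22.000, -7.000°), disengaged; cmd=(0,0,0) → follower holds at (-32.500, 8.500, 94.000°)
step 2: Δleader=(25.000, -12.000, 30.000°), engaged; cmd=(74.500, -5.000, 60.000°) → follower=(42.000, 3.500, 154.000°)
step 3: Δleader=(3.000, 20.000, 12.000°), engaged; cmd=(8.500, 3.000, 24.000°) → follower=(50.500, 6.500, 178.000°)
step 4: Δleader=(19.000, -19.000, 36.000°), engaged; cmd=(56.500, -6.750, 72.000°) → follower=(107.000, -0.250, 250.000°)


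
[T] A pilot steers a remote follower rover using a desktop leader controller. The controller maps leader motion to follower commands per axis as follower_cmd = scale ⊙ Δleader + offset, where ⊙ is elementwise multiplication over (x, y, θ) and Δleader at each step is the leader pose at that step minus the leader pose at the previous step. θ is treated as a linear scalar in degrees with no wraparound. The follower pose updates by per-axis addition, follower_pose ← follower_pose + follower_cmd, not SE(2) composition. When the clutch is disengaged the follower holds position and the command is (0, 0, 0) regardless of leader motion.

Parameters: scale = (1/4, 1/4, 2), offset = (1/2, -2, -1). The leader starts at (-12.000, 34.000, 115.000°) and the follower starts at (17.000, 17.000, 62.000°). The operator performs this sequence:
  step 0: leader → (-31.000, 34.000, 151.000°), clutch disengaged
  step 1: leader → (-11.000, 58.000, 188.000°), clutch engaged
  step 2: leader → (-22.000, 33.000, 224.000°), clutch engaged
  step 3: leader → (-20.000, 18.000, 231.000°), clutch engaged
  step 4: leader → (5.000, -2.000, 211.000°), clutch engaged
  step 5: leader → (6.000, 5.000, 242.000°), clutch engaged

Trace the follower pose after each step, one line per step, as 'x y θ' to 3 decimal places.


step 0: Δleader=(-19.000, 0.000, 36.000°), disengaged; cmd=(0,0,0) → follower holds at (17.000, 17.000, 62.000°)
step 1: Δleader=(20.000, 24.000, 37.000°), engaged; cmd=(5.500, 4.000, 73.000°) → follower=(22.500, 21.000, 135.000°)
step 2: Δleader=(-11.000, -25.000, 36.000°), engaged; cmd=(-2.250, -8.250, 71.000°) → follower=(20.250, 12.750, 206.000°)
step 3: Δleader=(2.000, -15.000, 7.000°), engaged; cmd=(1.000, -5.750, 13.000°) → follower=(21.250, 7.000, 219.000°)
step 4: Δleader=(25.000, -20.000, -20.000°), engaged; cmd=(6.750, -7.000, -41.000°) → follower=(28.000, 0.000, 178.000°)
step 5: Δleader=(1.000, 7.000, 31.000°), engaged; cmd=(0.750, -0.250, 61.000°) → follower=(28.750, -0.250, 239.000°)

17.000 17.000 62.000
22.500 21.000 135.000
20.250 12.750 206.000
21.250 7.000 219.000
28.000 0.000 178.000
28.750 -0.250 239.000


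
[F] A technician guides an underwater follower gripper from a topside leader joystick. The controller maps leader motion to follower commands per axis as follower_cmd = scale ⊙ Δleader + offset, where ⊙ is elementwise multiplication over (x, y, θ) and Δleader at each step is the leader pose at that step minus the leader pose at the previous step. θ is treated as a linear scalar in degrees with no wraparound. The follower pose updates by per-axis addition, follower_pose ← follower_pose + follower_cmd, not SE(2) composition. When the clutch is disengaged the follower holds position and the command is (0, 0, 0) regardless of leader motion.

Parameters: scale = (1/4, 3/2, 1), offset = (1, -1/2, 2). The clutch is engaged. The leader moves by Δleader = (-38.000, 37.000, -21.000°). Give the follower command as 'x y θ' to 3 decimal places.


axis x: 1/4·-38.000 + 1 = -8.500
axis y: 3/2·37.000 + -1/2 = 55.000
axis θ: 1·-21.000 + 2 = -19.000

-8.500 55.000 -19.000


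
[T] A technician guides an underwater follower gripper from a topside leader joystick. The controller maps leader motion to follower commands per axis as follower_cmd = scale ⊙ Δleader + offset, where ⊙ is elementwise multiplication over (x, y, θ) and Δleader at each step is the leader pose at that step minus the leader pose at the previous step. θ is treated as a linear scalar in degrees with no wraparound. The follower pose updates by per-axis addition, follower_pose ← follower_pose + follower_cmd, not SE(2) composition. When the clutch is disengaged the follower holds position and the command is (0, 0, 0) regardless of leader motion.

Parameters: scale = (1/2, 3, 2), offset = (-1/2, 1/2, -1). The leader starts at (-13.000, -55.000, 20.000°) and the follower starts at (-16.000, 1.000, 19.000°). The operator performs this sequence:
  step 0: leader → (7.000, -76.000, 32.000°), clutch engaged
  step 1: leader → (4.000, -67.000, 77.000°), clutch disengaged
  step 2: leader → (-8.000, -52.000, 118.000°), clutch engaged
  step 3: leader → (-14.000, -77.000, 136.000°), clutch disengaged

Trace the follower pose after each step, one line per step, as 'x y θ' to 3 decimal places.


-6.500 -61.500 42.000
-6.500 -61.500 42.000
-13.000 -16.000 123.000
-13.000 -16.000 123.000

step 0: Δleader=(20.000, -21.000, 12.000°), engaged; cmd=(9.500, -62.500, 23.000°) → follower=(-6.500, -61.500, 42.000°)
step 1: Δleader=(-3.000, 9.000, 45.000°), disengaged; cmd=(0,0,0) → follower holds at (-6.500, -61.500, 42.000°)
step 2: Δleader=(-12.000, 15.000, 41.000°), engaged; cmd=(-6.500, 45.500, 81.000°) → follower=(-13.000, -16.000, 123.000°)
step 3: Δleader=(-6.000, -25.000, 18.000°), disengaged; cmd=(0,0,0) → follower holds at (-13.000, -16.000, 123.000°)


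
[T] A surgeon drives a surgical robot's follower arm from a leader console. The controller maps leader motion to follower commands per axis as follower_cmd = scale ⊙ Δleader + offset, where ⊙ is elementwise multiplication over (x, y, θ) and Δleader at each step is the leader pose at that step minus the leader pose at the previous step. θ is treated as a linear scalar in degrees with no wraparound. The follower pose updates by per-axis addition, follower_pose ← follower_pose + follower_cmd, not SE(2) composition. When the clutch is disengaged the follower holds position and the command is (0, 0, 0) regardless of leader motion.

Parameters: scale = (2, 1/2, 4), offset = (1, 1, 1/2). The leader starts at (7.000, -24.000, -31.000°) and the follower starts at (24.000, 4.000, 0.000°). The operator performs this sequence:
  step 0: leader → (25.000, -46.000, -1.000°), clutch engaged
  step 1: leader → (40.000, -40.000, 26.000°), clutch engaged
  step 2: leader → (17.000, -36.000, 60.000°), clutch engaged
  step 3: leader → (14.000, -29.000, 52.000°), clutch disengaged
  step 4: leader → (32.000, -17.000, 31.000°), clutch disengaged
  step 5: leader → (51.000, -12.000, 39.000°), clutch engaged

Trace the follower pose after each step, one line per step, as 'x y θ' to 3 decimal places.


step 0: Δleader=(18.000, -22.000, 30.000°), engaged; cmd=(37.000, -10.000, 120.500°) → follower=(61.000, -6.000, 120.500°)
step 1: Δleader=(15.000, 6.000, 27.000°), engaged; cmd=(31.000, 4.000, 108.500°) → follower=(92.000, -2.000, 229.000°)
step 2: Δleader=(-23.000, 4.000, 34.000°), engaged; cmd=(-45.000, 3.000, 136.500°) → follower=(47.000, 1.000, 365.500°)
step 3: Δleader=(-3.000, 7.000, -8.000°), disengaged; cmd=(0,0,0) → follower holds at (47.000, 1.000, 365.500°)
step 4: Δleader=(18.000, 12.000, -21.000°), disengaged; cmd=(0,0,0) → follower holds at (47.000, 1.000, 365.500°)
step 5: Δleader=(19.000, 5.000, 8.000°), engaged; cmd=(39.000, 3.500, 32.500°) → follower=(86.000, 4.500, 398.000°)

61.000 -6.000 120.500
92.000 -2.000 229.000
47.000 1.000 365.500
47.000 1.000 365.500
47.000 1.000 365.500
86.000 4.500 398.000


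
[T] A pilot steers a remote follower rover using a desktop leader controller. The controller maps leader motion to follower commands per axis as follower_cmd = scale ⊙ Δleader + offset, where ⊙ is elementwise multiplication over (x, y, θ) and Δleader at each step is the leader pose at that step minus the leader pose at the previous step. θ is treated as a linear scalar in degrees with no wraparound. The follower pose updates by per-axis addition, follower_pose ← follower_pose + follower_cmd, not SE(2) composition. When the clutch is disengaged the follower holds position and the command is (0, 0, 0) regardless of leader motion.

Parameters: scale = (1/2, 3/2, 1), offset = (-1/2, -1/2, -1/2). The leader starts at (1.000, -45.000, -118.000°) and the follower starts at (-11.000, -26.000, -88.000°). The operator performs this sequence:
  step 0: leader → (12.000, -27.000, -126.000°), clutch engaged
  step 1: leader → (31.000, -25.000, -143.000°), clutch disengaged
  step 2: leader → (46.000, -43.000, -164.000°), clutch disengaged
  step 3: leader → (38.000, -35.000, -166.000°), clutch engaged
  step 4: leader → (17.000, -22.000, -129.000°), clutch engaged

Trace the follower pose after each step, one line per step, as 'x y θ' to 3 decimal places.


-6.000 0.500 -96.500
-6.000 0.500 -96.500
-6.000 0.500 -96.500
-10.500 12.000 -99.000
-21.500 31.000 -62.500

step 0: Δleader=(11.000, 18.000, -8.000°), engaged; cmd=(5.000, 26.500, -8.500°) → follower=(-6.000, 0.500, -96.500°)
step 1: Δleader=(19.000, 2.000, -17.000°), disengaged; cmd=(0,0,0) → follower holds at (-6.000, 0.500, -96.500°)
step 2: Δleader=(15.000, -18.000, -21.000°), disengaged; cmd=(0,0,0) → follower holds at (-6.000, 0.500, -96.500°)
step 3: Δleader=(-8.000, 8.000, -2.000°), engaged; cmd=(-4.500, 11.500, -2.500°) → follower=(-10.500, 12.000, -99.000°)
step 4: Δleader=(-21.000, 13.000, 37.000°), engaged; cmd=(-11.000, 19.000, 36.500°) → follower=(-21.500, 31.000, -62.500°)


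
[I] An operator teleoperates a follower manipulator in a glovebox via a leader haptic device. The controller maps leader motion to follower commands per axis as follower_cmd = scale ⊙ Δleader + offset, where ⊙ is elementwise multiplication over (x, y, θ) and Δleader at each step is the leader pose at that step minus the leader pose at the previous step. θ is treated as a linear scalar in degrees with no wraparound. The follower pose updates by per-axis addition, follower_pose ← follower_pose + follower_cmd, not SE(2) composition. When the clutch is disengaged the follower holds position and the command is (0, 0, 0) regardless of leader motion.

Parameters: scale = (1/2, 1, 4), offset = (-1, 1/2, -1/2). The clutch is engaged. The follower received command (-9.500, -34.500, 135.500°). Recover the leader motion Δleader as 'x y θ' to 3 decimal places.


axis x: (-9.500 − -1) / (1/2) = -17.000
axis y: (-34.500 − 1/2) / (1) = -35.000
axis θ: (135.500 − -1/2) / (4) = 34.000

-17.000 -35.000 34.000


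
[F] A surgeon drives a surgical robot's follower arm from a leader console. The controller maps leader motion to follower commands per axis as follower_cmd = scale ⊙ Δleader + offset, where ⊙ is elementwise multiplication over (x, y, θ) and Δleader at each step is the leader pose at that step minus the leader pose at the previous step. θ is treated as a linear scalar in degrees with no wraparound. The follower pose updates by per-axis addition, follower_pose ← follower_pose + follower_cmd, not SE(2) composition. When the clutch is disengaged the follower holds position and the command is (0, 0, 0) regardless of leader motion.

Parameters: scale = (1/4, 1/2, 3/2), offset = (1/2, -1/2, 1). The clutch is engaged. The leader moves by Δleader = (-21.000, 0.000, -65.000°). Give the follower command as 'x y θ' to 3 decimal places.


-4.750 -0.500 -96.500

axis x: 1/4·-21.000 + 1/2 = -4.750
axis y: 1/2·0.000 + -1/2 = -0.500
axis θ: 3/2·-65.000 + 1 = -96.500


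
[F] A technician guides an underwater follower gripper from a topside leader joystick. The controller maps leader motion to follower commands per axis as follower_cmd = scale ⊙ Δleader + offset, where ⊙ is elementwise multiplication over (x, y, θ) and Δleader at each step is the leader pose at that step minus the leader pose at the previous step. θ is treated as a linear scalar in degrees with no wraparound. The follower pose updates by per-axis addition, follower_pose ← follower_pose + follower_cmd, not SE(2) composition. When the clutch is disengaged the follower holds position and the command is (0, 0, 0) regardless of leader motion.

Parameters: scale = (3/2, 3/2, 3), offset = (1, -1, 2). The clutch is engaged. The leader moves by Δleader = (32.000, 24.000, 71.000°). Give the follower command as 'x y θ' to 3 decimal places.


49.000 35.000 215.000

axis x: 3/2·32.000 + 1 = 49.000
axis y: 3/2·24.000 + -1 = 35.000
axis θ: 3·71.000 + 2 = 215.000


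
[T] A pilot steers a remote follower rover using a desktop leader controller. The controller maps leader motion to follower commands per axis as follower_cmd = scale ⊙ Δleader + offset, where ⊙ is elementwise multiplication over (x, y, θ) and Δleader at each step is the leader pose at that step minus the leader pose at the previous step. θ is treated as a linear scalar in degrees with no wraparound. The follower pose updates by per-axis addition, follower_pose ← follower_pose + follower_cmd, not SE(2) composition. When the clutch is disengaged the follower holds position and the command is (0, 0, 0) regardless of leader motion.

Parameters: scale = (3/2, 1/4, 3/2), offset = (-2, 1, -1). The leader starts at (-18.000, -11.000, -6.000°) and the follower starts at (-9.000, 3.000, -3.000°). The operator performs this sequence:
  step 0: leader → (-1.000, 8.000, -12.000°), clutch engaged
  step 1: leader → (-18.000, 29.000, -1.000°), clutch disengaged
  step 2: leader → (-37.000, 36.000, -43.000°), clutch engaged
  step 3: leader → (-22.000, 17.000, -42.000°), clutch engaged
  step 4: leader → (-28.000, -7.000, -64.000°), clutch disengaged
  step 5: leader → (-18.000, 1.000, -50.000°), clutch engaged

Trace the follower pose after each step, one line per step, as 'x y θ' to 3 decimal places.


14.500 8.750 -13.000
14.500 8.750 -13.000
-16.000 11.500 -77.000
4.500 7.750 -76.500
4.500 7.750 -76.500
17.500 10.750 -56.500

step 0: Δleader=(17.000, 19.000, -6.000°), engaged; cmd=(23.500, 5.750, -10.000°) → follower=(14.500, 8.750, -13.000°)
step 1: Δleader=(-17.000, 21.000, 11.000°), disengaged; cmd=(0,0,0) → follower holds at (14.500, 8.750, -13.000°)
step 2: Δleader=(-19.000, 7.000, -42.000°), engaged; cmd=(-30.500, 2.750, -64.000°) → follower=(-16.000, 11.500, -77.000°)
step 3: Δleader=(15.000, -19.000, 1.000°), engaged; cmd=(20.500, -3.750, 0.500°) → follower=(4.500, 7.750, -76.500°)
step 4: Δleader=(-6.000, -24.000, -22.000°), disengaged; cmd=(0,0,0) → follower holds at (4.500, 7.750, -76.500°)
step 5: Δleader=(10.000, 8.000, 14.000°), engaged; cmd=(13.000, 3.000, 20.000°) → follower=(17.500, 10.750, -56.500°)


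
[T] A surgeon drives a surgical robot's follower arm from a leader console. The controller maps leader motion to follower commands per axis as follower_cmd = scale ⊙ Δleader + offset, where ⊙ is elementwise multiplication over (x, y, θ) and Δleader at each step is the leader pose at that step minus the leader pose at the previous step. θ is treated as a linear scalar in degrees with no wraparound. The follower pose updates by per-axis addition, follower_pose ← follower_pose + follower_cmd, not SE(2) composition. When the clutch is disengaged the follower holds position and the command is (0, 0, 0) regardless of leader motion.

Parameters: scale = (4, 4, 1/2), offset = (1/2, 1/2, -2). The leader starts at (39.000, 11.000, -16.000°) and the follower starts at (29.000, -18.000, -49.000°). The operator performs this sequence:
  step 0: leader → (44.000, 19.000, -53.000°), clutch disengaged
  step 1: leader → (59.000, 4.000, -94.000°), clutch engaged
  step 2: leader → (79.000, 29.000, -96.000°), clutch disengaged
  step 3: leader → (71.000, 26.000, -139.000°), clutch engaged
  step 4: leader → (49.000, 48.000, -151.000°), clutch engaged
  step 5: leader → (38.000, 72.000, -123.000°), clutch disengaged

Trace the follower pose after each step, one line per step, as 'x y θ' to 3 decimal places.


29.000 -18.000 -49.000
89.500 -77.500 -71.500
89.500 -77.500 -71.500
58.000 -89.000 -95.000
-29.500 -0.500 -103.000
-29.500 -0.500 -103.000

step 0: Δleader=(5.000, 8.000, -37.000°), disengaged; cmd=(0,0,0) → follower holds at (29.000, -18.000, -49.000°)
step 1: Δleader=(15.000, -15.000, -41.000°), engaged; cmd=(60.500, -59.500, -22.500°) → follower=(89.500, -77.500, -71.500°)
step 2: Δleader=(20.000, 25.000, -2.000°), disengaged; cmd=(0,0,0) → follower holds at (89.500, -77.500, -71.500°)
step 3: Δleader=(-8.000, -3.000, -43.000°), engaged; cmd=(-31.500, -11.500, -23.500°) → follower=(58.000, -89.000, -95.000°)
step 4: Δleader=(-22.000, 22.000, -12.000°), engaged; cmd=(-87.500, 88.500, -8.000°) → follower=(-29.500, -0.500, -103.000°)
step 5: Δleader=(-11.000, 24.000, 28.000°), disengaged; cmd=(0,0,0) → follower holds at (-29.500, -0.500, -103.000°)
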